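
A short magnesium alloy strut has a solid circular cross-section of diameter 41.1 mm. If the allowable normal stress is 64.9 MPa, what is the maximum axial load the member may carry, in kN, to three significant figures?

86.1 kN

A = 1327 mm².
P_max = σ_allow · A = 64.9 · 1327 = 86100 N = 86.1 kN.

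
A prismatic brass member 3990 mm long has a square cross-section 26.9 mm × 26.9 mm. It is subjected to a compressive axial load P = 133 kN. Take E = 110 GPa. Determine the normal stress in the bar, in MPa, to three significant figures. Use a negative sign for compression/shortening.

-184 MPa

A = 723.6 mm².
σ = N/A = -133000/723.6 = -183.8 MPa.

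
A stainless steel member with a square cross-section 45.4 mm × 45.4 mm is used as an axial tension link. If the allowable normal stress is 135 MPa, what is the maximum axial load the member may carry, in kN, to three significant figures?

A = 2061 mm².
P_max = σ_allow · A = 135 · 2061 = 278300 N = 278.3 kN.

278 kN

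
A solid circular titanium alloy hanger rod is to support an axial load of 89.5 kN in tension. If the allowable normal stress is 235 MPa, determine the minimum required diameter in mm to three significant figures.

22.0 mm

Required area A ≥ P/σ_allow = 89500/235 = 380.9 mm².
For a solid circular section, d ≥ √(4A/π) = 22.02 mm.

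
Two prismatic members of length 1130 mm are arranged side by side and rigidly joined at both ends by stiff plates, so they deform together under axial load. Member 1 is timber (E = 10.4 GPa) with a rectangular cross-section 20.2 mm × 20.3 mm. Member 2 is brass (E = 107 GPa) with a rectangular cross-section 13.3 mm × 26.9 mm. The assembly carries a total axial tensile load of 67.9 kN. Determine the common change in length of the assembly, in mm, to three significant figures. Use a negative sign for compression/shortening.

1.80 mm

A_1 = 410.1 mm².
A_2 = 357.8 mm².
Equal strain + equilibrium ⇒ each member carries load in proportion to AE: A₁E₁ = 4265000 N, A₂E₂ = 38280000 N, ΣAE = 42550000 N.
δ = PL/ΣAE = 67900·1130/42550000 = 1.803 mm.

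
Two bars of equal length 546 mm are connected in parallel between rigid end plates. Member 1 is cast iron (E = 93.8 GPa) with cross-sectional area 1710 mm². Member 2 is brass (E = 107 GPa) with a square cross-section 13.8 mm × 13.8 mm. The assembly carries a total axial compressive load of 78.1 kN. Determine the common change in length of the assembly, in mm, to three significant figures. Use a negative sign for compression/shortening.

-0.236 mm

A_2 = 190.4 mm².
Equal strain + equilibrium ⇒ each member carries load in proportion to AE: A₁E₁ = 160400000 N, A₂E₂ = 20380000 N, ΣAE = 180800000 N.
δ = PL/ΣAE = -78100·546/180800000 = -0.2359 mm.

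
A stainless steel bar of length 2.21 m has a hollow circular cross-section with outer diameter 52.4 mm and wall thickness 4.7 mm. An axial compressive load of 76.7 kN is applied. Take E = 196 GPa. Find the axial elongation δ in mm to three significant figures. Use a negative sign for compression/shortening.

-1.23 mm

A = 704.3 mm².
δ_mech = NL/(AE) = -76700·2210/(704.3·196000) = -1.228 mm.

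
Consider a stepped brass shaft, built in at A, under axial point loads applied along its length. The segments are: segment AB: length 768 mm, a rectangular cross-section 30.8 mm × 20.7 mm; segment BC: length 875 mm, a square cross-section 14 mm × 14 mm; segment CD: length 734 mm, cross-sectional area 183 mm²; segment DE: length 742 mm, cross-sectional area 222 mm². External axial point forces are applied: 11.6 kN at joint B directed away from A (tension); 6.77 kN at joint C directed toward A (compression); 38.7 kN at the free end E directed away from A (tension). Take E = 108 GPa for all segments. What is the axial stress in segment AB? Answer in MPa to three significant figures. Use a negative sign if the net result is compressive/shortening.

68.3 MPa

Internal axial forces (sectioning from the free end, tension +): N_DE = 38.7 kN, N_CD = 38.7 kN, N_BC = 31.93 kN, N_AB = 43.53 kN.
A_AB = 637.6 mm².
σ_AB = N_AB/A_AB = 43530/637.6 = 68.28 MPa.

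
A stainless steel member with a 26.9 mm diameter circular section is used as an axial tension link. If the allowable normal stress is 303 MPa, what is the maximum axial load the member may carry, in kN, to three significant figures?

172 kN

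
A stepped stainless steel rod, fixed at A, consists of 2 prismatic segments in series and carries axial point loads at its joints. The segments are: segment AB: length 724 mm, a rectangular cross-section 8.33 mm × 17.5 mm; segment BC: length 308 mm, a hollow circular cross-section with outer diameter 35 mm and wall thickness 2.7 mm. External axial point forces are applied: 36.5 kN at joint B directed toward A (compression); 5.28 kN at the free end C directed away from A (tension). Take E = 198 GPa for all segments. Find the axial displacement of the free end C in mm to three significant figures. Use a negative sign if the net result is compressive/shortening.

-0.753 mm

Internal axial forces (sectioning from the free end, tension +): N_BC = 5.28 kN, N_AB = -31.22 kN.
A_AB = 145.8 mm².
A_BC = 274 mm².
δ_AB = -31220·724/(145.8·198000) = -0.7831 mm
δ_BC = 5280·308/(274·198000) = 0.02998 mm
δ = Σδ_i = -0.7531 mm.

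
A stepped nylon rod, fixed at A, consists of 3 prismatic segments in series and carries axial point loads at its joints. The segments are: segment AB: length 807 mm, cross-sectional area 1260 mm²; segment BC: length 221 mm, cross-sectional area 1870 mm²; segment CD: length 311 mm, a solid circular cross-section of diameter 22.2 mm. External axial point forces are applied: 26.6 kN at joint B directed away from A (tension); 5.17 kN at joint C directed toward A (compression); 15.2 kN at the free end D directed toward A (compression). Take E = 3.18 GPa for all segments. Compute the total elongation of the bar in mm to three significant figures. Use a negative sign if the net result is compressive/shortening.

Internal axial forces (sectioning from the free end, tension +): N_CD = -15.2 kN, N_BC = -20.37 kN, N_AB = 6.23 kN.
A_CD = 387.1 mm².
δ_AB = 6230·807/(1260·3180) = 1.255 mm
δ_BC = -20370·221/(1870·3180) = -0.757 mm
δ_CD = -15200·311/(387.1·3180) = -3.84 mm
δ = Σδ_i = -3.343 mm.

-3.34 mm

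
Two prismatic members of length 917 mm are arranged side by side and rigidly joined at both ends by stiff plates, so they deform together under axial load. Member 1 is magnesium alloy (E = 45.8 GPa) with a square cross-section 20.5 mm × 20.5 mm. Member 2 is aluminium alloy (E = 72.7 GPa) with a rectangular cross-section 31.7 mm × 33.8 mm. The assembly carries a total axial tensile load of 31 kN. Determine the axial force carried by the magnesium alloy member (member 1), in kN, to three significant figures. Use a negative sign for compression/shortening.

6.14 kN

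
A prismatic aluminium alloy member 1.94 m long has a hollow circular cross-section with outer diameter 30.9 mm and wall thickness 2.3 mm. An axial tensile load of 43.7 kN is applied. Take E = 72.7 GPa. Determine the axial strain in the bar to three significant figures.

A = 206.7 mm².
σ = N/A = 211.5 MPa; ε = σ/E = 211.5/72700 = 2.909e-03.

0.00291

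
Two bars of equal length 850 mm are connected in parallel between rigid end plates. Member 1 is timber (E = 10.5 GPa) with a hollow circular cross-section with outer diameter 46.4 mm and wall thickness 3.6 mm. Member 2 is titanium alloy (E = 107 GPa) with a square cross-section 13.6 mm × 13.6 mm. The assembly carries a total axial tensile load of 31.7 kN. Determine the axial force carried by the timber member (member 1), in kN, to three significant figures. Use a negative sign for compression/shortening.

6.48 kN

A_1 = 484.1 mm².
A_2 = 185 mm².
Equal strain + equilibrium ⇒ each member carries load in proportion to AE: A₁E₁ = 5083000 N, A₂E₂ = 19790000 N, ΣAE = 24870000 N.
F₁ = P·A₁E₁/ΣAE = 31700·5083000/24870000 = 6478 N.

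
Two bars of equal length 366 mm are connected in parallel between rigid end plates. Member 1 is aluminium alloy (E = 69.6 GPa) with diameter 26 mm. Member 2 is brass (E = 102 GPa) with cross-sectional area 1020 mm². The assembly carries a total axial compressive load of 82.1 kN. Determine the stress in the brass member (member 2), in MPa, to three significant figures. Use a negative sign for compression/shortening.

A_1 = 530.9 mm².
Equal strain + equilibrium ⇒ each member carries load in proportion to AE: A₁E₁ = 36950000 N, A₂E₂ = 104000000 N, ΣAE = 141000000 N.
σ₂ = P·E₂/ΣAE = -82100·102000/141000000 = -59.39 MPa.

-59.4 MPa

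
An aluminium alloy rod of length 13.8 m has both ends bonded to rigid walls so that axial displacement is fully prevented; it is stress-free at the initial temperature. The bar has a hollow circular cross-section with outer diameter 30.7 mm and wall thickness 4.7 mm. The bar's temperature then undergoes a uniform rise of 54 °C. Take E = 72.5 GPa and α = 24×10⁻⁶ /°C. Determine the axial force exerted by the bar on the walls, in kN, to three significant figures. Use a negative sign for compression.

-36.1 kN

Free thermal expansion αLΔT = 24e-6 · 13800 · 54 = 17.88 mm.
The walls impose strain ε = −(17.88)/13800 = -1.2960e-03; σ = Eε = 72500 · -1.2960e-03 = -93.96 MPa.
Wall reaction R = σ·A = -93.96·383.9 = -36070 N = -36.07 kN.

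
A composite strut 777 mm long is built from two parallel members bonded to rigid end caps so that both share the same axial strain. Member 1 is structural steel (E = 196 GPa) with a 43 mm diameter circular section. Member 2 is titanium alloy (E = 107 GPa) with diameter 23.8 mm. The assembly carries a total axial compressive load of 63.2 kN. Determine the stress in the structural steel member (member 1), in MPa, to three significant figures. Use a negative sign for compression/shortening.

-37.3 MPa

A_1 = 1452 mm².
A_2 = 444.9 mm².
Equal strain + equilibrium ⇒ each member carries load in proportion to AE: A₁E₁ = 284600000 N, A₂E₂ = 47600000 N, ΣAE = 332200000 N.
σ₁ = P·E₁/ΣAE = -63200·196000/332200000 = -37.28 MPa.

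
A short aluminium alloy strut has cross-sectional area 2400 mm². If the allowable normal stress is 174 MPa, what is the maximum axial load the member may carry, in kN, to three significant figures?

418 kN

P_max = σ_allow · A = 174 · 2400 = 417600 N = 417.6 kN.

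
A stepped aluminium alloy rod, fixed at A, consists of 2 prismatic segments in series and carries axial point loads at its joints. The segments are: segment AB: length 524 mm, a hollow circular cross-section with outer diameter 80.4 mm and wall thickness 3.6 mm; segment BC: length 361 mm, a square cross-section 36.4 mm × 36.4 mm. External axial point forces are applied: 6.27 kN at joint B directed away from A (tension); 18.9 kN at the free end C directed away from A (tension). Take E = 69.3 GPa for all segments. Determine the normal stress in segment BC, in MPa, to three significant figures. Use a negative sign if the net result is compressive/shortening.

Internal axial forces (sectioning from the free end, tension +): N_BC = 18.9 kN, N_AB = 25.17 kN.
A_BC = 1325 mm².
σ_BC = N_BC/A_BC = 18900/1325 = 14.26 MPa.

14.3 MPa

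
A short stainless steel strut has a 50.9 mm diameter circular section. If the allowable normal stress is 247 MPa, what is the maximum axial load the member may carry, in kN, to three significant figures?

A = 2035 mm².
P_max = σ_allow · A = 247 · 2035 = 502600 N = 502.6 kN.

503 kN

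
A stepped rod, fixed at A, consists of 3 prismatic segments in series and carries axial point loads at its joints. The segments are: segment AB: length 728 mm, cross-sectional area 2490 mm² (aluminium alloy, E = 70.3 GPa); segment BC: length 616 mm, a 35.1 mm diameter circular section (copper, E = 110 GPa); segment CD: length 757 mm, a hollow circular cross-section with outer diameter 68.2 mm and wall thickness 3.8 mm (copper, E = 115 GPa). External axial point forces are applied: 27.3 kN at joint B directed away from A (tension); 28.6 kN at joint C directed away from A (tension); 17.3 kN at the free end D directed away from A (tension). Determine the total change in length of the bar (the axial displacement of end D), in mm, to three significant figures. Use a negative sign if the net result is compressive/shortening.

Internal axial forces (sectioning from the free end, tension +): N_CD = 17.3 kN, N_BC = 45.9 kN, N_AB = 73.2 kN.
A_BC = 967.6 mm².
A_CD = 768.8 mm².
δ_AB = 73200·728/(2490·70300) = 0.3044 mm
δ_BC = 45900·616/(967.6·110000) = 0.2656 mm
δ_CD = 17300·757/(768.8·115000) = 0.1481 mm
δ = Σδ_i = 0.7182 mm.

0.718 mm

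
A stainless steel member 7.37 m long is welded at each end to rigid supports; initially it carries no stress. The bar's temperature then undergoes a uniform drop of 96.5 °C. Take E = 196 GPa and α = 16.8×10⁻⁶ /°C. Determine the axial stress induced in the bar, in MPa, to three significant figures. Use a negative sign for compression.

Free thermal expansion αLΔT = 16.8e-6 · 7370 · -96.5 = -11.95 mm.
The walls impose strain ε = −(-11.95)/7370 = 1.6212e-03; σ = Eε = 196000 · 1.6212e-03 = 317.8 MPa.

318 MPa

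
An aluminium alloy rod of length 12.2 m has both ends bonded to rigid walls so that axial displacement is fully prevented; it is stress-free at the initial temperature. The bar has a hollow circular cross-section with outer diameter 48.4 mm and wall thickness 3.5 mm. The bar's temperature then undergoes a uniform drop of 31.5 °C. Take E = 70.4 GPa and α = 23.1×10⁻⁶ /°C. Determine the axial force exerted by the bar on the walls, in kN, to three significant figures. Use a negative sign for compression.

Free thermal expansion αLΔT = 23.1e-6 · 12200 · -31.5 = -8.877 mm.
The walls impose strain ε = −(-8.877)/12200 = 7.2765e-04; σ = Eε = 70400 · 7.2765e-04 = 51.23 MPa.
Wall reaction R = σ·A = 51.23·493.7 = 25290 N = 25.29 kN.

25.3 kN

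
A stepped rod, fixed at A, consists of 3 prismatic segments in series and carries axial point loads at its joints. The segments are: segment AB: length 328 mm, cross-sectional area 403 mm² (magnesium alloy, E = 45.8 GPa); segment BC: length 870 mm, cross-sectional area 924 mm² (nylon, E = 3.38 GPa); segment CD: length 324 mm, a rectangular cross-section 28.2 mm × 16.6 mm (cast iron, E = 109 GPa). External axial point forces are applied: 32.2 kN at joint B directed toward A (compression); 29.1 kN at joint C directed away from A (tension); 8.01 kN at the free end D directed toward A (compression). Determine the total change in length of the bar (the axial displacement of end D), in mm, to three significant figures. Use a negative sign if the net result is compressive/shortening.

5.63 mm

Internal axial forces (sectioning from the free end, tension +): N_CD = -8.01 kN, N_BC = 21.09 kN, N_AB = -11.11 kN.
A_CD = 468.1 mm².
δ_AB = -11110·328/(403·45800) = -0.1974 mm
δ_BC = 21090·870/(924·3380) = 5.875 mm
δ_CD = -8010·324/(468.1·109000) = -0.05086 mm
δ = Σδ_i = 5.627 mm.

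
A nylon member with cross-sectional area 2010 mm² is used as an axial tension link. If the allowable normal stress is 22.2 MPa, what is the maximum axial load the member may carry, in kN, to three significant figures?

P_max = σ_allow · A = 22.2 · 2010 = 44620 N = 44.62 kN.

44.6 kN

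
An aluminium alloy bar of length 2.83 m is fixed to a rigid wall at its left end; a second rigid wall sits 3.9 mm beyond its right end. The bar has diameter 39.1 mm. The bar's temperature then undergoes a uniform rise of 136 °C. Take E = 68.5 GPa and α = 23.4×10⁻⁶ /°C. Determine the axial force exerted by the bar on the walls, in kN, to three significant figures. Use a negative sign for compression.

Free thermal expansion αLΔT = 23.4e-6 · 2830 · 136 = 9.006 mm.
The walls engage after the gap closes; constrained expansion = 9.006 − 3.9 = 5.106 mm.
The walls impose strain ε = −(5.106)/2830 = -1.8043e-03; σ = Eε = 68500 · -1.8043e-03 = -123.6 MPa.
Wall reaction R = σ·A = -123.6·1201 = -148400 N = -148.4 kN.

-148 kN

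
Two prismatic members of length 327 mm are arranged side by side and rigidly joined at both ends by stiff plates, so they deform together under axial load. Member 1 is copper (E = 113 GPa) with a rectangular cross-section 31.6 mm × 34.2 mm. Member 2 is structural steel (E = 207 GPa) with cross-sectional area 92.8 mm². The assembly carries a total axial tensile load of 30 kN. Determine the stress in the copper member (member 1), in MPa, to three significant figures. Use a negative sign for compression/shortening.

24.0 MPa

A_1 = 1081 mm².
Equal strain + equilibrium ⇒ each member carries load in proportion to AE: A₁E₁ = 122100000 N, A₂E₂ = 19210000 N, ΣAE = 141300000 N.
σ₁ = P·E₁/ΣAE = 30000·113000/141300000 = 23.99 MPa.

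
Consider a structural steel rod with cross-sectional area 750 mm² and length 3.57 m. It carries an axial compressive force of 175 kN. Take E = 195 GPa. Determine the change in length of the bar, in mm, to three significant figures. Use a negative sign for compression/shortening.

δ_mech = NL/(AE) = -175000·3570/(750·195000) = -4.272 mm.

-4.27 mm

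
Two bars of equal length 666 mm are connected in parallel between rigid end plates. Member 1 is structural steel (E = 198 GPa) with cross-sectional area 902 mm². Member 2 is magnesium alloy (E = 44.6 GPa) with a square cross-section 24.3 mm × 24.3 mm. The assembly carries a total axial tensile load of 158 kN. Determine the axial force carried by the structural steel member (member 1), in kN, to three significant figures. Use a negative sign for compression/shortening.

138 kN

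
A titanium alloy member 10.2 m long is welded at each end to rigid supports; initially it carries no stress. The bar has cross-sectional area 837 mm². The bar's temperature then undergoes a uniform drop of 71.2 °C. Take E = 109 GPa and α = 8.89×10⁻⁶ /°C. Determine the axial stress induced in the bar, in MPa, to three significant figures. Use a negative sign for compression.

Free thermal expansion αLΔT = 8.89e-6 · 10200 · -71.2 = -6.456 mm.
The walls impose strain ε = −(-6.456)/10200 = 6.3297e-04; σ = Eε = 109000 · 6.3297e-04 = 68.99 MPa.

69.0 MPa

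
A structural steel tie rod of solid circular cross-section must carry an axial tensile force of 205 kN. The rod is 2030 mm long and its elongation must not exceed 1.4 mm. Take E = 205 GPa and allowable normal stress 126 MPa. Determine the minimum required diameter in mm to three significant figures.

45.5 mm

Required area A ≥ P/σ_allow = 205000/126 = 1627 mm².
For a solid circular section, d ≥ √(4A/π) = 45.51 mm.
Elongation limit: A ≥ PL/(Eδ_allow) = 205000·2030/(205000·1.4) = 1450 mm² ⇒ d ≥ 42.97 mm.
The stress limit governs.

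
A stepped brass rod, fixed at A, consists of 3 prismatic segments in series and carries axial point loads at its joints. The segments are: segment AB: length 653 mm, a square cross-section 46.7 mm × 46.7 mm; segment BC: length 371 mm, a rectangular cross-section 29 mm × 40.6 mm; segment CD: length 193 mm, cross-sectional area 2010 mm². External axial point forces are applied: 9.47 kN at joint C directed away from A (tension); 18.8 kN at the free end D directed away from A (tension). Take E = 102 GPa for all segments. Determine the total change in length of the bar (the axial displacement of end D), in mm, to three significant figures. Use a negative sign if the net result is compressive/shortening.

Internal axial forces (sectioning from the free end, tension +): N_CD = 18.8 kN, N_BC = 28.27 kN, N_AB = 28.27 kN.
A_AB = 2181 mm².
A_BC = 1177 mm².
δ_AB = 28270·653/(2181·102000) = 0.08299 mm
δ_BC = 28270·371/(1177·102000) = 0.08733 mm
δ_CD = 18800·193/(2010·102000) = 0.0177 mm
δ = Σδ_i = 0.188 mm.

0.188 mm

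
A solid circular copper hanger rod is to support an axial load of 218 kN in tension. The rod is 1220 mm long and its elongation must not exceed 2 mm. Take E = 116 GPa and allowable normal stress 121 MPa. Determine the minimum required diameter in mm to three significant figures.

47.9 mm

Required area A ≥ P/σ_allow = 218000/121 = 1802 mm².
For a solid circular section, d ≥ √(4A/π) = 47.9 mm.
Elongation limit: A ≥ PL/(Eδ_allow) = 218000·1220/(116000·2) = 1146 mm² ⇒ d ≥ 38.2 mm.
The stress limit governs.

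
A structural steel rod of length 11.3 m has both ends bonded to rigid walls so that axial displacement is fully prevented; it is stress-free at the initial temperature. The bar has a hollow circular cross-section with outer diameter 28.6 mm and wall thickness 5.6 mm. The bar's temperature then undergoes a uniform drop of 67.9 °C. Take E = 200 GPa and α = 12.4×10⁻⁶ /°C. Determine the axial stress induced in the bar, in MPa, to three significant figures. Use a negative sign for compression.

Free thermal expansion αLΔT = 12.4e-6 · 11300 · -67.9 = -9.514 mm.
The walls impose strain ε = −(-9.514)/11300 = 8.4196e-04; σ = Eε = 200000 · 8.4196e-04 = 168.4 MPa.

168 MPa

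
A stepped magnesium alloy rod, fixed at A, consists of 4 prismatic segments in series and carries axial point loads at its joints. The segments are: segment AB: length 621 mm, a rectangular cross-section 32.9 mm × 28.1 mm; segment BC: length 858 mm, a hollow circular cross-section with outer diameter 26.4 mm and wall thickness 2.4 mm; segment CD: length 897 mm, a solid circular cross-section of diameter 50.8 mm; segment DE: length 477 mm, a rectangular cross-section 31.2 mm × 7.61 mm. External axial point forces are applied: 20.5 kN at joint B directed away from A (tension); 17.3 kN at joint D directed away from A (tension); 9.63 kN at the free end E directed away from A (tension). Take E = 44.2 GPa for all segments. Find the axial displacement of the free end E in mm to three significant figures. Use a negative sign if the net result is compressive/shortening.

4.32 mm

Internal axial forces (sectioning from the free end, tension +): N_DE = 9.63 kN, N_CD = 26.93 kN, N_BC = 26.93 kN, N_AB = 47.43 kN.
A_AB = 924.5 mm².
A_BC = 181 mm².
A_CD = 2027 mm².
A_DE = 237.4 mm².
δ_AB = 47430·621/(924.5·44200) = 0.7208 mm
δ_BC = 26930·858/(181·44200) = 2.889 mm
δ_CD = 26930·897/(2027·44200) = 0.2696 mm
δ_DE = 9630·477/(237.4·44200) = 0.4377 mm
δ = Σδ_i = 4.317 mm.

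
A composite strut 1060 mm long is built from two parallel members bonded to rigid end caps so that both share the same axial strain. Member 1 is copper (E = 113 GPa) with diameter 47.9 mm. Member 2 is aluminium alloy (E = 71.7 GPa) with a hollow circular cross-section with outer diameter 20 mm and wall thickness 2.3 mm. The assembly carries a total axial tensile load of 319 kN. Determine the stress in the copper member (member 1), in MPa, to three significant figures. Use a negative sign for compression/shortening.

A_1 = 1802 mm².
A_2 = 127.9 mm².
Equal strain + equilibrium ⇒ each member carries load in proportion to AE: A₁E₁ = 203600000 N, A₂E₂ = 9170000 N, ΣAE = 212800000 N.
σ₁ = P·E₁/ΣAE = 319000·113000/212800000 = 169.4 MPa.

169 MPa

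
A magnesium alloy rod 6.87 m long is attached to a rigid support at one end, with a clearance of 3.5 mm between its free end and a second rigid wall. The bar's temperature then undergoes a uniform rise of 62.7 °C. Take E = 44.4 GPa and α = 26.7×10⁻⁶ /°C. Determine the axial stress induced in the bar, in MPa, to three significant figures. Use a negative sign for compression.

-51.7 MPa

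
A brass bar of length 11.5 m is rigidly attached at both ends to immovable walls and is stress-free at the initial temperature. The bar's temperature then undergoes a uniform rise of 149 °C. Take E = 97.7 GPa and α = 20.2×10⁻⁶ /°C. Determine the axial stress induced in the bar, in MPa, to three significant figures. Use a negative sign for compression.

-294 MPa

Free thermal expansion αLΔT = 20.2e-6 · 11500 · 149 = 34.61 mm.
The walls impose strain ε = −(34.61)/11500 = -3.0098e-03; σ = Eε = 97700 · -3.0098e-03 = -294.1 MPa.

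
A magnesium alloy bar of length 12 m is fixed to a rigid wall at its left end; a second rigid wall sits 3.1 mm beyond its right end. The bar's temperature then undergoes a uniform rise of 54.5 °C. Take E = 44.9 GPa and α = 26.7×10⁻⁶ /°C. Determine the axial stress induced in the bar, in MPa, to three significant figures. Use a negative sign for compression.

-53.7 MPa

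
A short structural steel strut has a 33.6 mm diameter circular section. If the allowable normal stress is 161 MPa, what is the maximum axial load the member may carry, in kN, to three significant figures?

143 kN

A = 886.7 mm².
P_max = σ_allow · A = 161 · 886.7 = 142800 N = 142.8 kN.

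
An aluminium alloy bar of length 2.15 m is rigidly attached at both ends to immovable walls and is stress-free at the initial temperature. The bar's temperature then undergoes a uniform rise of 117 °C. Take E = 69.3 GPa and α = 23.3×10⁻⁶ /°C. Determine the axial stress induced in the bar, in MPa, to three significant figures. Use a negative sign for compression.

Free thermal expansion αLΔT = 23.3e-6 · 2150 · 117 = 5.861 mm.
The walls impose strain ε = −(5.861)/2150 = -2.7261e-03; σ = Eε = 69300 · -2.7261e-03 = -188.9 MPa.

-189 MPa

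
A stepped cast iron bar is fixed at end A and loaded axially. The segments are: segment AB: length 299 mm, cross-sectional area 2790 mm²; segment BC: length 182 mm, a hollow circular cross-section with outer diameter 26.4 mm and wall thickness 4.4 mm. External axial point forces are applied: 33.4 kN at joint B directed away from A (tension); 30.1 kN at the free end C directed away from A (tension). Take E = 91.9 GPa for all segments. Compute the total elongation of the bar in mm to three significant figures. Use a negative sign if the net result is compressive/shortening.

Internal axial forces (sectioning from the free end, tension +): N_BC = 30.1 kN, N_AB = 63.5 kN.
A_BC = 304.1 mm².
δ_AB = 63500·299/(2790·91900) = 0.07405 mm
δ_BC = 30100·182/(304.1·91900) = 0.196 mm
δ = Σδ_i = 0.2701 mm.

0.270 mm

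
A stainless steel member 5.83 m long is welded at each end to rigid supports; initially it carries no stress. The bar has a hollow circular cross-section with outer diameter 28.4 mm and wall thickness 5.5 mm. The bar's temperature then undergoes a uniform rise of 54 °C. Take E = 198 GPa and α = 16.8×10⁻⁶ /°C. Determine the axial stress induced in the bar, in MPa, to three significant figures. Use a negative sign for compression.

-180 MPa

Free thermal expansion αLΔT = 16.8e-6 · 5830 · 54 = 5.289 mm.
The walls impose strain ε = −(5.289)/5830 = -9.0720e-04; σ = Eε = 198000 · -9.0720e-04 = -179.6 MPa.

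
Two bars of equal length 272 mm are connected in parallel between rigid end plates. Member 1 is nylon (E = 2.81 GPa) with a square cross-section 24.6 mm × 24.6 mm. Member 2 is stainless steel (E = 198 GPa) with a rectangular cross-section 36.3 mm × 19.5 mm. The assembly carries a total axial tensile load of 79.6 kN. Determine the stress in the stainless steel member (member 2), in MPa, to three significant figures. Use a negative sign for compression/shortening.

A_1 = 605.2 mm².
A_2 = 707.8 mm².
Equal strain + equilibrium ⇒ each member carries load in proportion to AE: A₁E₁ = 1700000 N, A₂E₂ = 140200000 N, ΣAE = 141900000 N.
σ₂ = P·E₂/ΣAE = 79600·198000/141900000 = 111.1 MPa.

111 MPa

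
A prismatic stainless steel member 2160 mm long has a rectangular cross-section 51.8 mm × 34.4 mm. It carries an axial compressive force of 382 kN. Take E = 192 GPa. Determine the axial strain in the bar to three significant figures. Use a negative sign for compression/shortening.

-0.00112

A = 1782 mm².
σ = N/A = -214.4 MPa; ε = σ/E = -214.4/192000 = -1.117e-03.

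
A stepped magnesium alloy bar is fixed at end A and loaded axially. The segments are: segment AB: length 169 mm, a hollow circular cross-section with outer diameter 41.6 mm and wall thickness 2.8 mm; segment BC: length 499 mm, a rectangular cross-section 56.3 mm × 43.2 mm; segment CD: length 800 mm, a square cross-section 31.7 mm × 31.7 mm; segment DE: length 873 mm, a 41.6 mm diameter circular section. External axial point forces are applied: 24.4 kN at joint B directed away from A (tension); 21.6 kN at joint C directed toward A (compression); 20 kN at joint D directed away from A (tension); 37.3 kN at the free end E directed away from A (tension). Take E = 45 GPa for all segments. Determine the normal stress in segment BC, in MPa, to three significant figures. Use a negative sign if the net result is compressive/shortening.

14.7 MPa

Internal axial forces (sectioning from the free end, tension +): N_DE = 37.3 kN, N_CD = 57.3 kN, N_BC = 35.7 kN, N_AB = 60.1 kN.
A_BC = 2432 mm².
σ_BC = N_BC/A_BC = 35700/2432 = 14.68 MPa.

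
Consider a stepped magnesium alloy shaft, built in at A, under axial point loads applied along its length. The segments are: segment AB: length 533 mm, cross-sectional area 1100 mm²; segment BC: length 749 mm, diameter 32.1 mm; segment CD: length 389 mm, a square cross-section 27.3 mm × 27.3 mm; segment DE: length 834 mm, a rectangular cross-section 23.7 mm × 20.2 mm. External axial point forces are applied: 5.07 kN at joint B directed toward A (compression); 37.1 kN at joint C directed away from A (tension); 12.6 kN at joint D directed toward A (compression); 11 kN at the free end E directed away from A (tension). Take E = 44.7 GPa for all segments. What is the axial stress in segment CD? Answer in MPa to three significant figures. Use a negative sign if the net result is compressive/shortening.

Internal axial forces (sectioning from the free end, tension +): N_DE = 11 kN, N_CD = -1.6 kN, N_BC = 35.5 kN, N_AB = 30.43 kN.
A_CD = 745.3 mm².
σ_CD = N_CD/A_CD = -1600/745.3 = -2.147 MPa.

-2.15 MPa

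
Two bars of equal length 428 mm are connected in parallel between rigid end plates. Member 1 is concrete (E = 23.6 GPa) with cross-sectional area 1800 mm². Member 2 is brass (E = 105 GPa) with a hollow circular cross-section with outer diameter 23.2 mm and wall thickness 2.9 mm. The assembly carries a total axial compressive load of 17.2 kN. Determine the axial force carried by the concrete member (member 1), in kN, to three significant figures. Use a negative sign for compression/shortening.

-11.8 kN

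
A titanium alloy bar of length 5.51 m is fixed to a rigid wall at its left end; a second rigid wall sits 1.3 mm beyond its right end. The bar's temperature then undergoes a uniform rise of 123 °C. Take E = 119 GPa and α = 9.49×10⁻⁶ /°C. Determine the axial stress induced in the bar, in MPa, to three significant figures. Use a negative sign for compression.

Free thermal expansion αLΔT = 9.49e-6 · 5510 · 123 = 6.432 mm.
The walls engage after the gap closes; constrained expansion = 6.432 − 1.3 = 5.132 mm.
The walls impose strain ε = −(5.132)/5510 = -9.3134e-04; σ = Eε = 119000 · -9.3134e-04 = -110.8 MPa.

-111 MPa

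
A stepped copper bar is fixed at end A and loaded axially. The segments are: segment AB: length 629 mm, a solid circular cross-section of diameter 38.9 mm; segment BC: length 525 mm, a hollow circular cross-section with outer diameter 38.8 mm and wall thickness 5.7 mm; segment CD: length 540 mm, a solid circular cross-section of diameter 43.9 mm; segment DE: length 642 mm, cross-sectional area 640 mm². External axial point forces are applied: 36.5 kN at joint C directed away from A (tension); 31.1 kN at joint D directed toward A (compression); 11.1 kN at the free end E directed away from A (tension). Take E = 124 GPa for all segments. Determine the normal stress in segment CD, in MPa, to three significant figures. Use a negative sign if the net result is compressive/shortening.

-13.2 MPa

Internal axial forces (sectioning from the free end, tension +): N_DE = 11.1 kN, N_CD = -20 kN, N_BC = 16.5 kN, N_AB = 16.5 kN.
A_CD = 1514 mm².
σ_CD = N_CD/A_CD = -20000/1514 = -13.21 MPa.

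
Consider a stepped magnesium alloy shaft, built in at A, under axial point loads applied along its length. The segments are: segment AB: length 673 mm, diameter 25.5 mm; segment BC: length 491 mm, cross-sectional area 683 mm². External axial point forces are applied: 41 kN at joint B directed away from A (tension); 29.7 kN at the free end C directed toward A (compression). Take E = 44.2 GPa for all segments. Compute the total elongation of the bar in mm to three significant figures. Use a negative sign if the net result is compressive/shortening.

Internal axial forces (sectioning from the free end, tension +): N_BC = -29.7 kN, N_AB = 11.3 kN.
A_AB = 510.7 mm².
δ_AB = 11300·673/(510.7·44200) = 0.3369 mm
δ_BC = -29700·491/(683·44200) = -0.4831 mm
δ = Σδ_i = -0.1462 mm.

-0.146 mm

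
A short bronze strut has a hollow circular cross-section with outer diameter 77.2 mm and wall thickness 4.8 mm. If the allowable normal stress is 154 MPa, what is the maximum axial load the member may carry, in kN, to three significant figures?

A = 1092 mm².
P_max = σ_allow · A = 154 · 1092 = 168100 N = 168.1 kN.

168 kN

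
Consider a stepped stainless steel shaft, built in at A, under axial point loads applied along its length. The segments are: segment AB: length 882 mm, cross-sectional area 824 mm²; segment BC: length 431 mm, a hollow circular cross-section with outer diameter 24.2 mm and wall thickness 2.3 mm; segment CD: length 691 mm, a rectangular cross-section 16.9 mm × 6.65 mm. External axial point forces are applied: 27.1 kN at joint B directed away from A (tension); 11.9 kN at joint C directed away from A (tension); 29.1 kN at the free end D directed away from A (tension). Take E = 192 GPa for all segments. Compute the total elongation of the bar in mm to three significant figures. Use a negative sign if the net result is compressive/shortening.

Internal axial forces (sectioning from the free end, tension +): N_CD = 29.1 kN, N_BC = 41 kN, N_AB = 68.1 kN.
A_BC = 158.2 mm².
A_CD = 112.4 mm².
δ_AB = 68100·882/(824·192000) = 0.3797 mm
δ_BC = 41000·431/(158.2·192000) = 0.5816 mm
δ_CD = 29100·691/(112.4·192000) = 0.9319 mm
δ = Σδ_i = 1.893 mm.

1.89 mm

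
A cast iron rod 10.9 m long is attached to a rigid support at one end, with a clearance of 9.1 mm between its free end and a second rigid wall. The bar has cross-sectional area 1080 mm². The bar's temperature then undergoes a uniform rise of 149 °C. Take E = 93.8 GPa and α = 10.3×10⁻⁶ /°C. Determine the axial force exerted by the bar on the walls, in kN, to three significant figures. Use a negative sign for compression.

-70.9 kN

Free thermal expansion αLΔT = 10.3e-6 · 10900 · 149 = 16.73 mm.
The walls engage after the gap closes; constrained expansion = 16.73 − 9.1 = 7.628 mm.
The walls impose strain ε = −(7.628)/10900 = -6.9984e-04; σ = Eε = 93800 · -6.9984e-04 = -65.64 MPa.
Wall reaction R = σ·A = -65.64·1080 = -70900 N = -70.9 kN.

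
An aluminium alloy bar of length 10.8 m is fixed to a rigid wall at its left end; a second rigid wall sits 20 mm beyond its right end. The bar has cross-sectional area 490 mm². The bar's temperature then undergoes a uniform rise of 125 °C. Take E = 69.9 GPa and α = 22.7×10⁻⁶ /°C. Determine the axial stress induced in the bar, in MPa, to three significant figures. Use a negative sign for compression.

-68.9 MPa

Free thermal expansion αLΔT = 22.7e-6 · 10800 · 125 = 30.64 mm.
The walls engage after the gap closes; constrained expansion = 30.64 − 20 = 10.64 mm.
The walls impose strain ε = −(10.64)/10800 = -9.8565e-04; σ = Eε = 69900 · -9.8565e-04 = -68.9 MPa.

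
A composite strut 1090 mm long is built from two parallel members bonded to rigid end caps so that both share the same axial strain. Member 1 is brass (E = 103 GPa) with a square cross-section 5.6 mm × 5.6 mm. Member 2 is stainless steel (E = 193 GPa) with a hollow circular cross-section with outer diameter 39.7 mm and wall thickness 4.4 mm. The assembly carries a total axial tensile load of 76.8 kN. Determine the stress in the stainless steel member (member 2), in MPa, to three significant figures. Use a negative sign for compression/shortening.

A_1 = 31.36 mm².
A_2 = 488 mm².
Equal strain + equilibrium ⇒ each member carries load in proportion to AE: A₁E₁ = 3230000 N, A₂E₂ = 94170000 N, ΣAE = 97400000 N.
σ₂ = P·E₂/ΣAE = 76800·193000/97400000 = 152.2 MPa.

152 MPa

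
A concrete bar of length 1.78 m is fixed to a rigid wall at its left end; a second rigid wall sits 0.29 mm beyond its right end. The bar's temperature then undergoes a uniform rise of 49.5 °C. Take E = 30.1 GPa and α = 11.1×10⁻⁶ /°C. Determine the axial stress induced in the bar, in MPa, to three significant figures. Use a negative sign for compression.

Free thermal expansion αLΔT = 11.1e-6 · 1780 · 49.5 = 0.978 mm.
The walls engage after the gap closes; constrained expansion = 0.978 − 0.29 = 0.688 mm.
The walls impose strain ε = −(0.688)/1780 = -3.8653e-04; σ = Eε = 30100 · -3.8653e-04 = -11.63 MPa.

-11.6 MPa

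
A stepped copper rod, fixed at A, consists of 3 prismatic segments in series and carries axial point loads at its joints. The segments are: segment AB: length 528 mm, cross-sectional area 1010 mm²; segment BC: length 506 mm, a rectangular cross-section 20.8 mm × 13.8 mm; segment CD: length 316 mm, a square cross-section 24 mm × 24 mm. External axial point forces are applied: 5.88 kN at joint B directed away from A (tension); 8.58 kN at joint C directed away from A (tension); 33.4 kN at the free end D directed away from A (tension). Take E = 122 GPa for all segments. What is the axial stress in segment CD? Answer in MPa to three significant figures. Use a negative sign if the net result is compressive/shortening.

58.0 MPa

Internal axial forces (sectioning from the free end, tension +): N_CD = 33.4 kN, N_BC = 41.98 kN, N_AB = 47.86 kN.
A_CD = 576 mm².
σ_CD = N_CD/A_CD = 33400/576 = 57.99 MPa.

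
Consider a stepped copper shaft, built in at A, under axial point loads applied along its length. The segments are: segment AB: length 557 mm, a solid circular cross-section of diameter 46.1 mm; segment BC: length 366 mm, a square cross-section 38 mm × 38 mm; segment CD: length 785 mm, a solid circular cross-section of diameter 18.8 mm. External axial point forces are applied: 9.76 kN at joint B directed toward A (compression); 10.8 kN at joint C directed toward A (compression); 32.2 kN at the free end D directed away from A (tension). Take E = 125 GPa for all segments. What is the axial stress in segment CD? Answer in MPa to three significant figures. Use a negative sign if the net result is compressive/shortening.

116 MPa

Internal axial forces (sectioning from the free end, tension +): N_CD = 32.2 kN, N_BC = 21.4 kN, N_AB = 11.64 kN.
A_CD = 277.6 mm².
σ_CD = N_CD/A_CD = 32200/277.6 = 116 MPa.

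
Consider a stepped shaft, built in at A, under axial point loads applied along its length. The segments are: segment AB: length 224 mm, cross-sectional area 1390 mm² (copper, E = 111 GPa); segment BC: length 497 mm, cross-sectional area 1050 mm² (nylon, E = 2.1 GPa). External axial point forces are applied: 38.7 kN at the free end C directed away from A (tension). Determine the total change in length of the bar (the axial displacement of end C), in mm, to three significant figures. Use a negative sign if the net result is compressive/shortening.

Internal axial forces (sectioning from the free end, tension +): N_BC = 38.7 kN, N_AB = 38.7 kN.
δ_AB = 38700·224/(1390·111000) = 0.05619 mm
δ_BC = 38700·497/(1050·2100) = 8.723 mm
δ = Σδ_i = 8.779 mm.

8.78 mm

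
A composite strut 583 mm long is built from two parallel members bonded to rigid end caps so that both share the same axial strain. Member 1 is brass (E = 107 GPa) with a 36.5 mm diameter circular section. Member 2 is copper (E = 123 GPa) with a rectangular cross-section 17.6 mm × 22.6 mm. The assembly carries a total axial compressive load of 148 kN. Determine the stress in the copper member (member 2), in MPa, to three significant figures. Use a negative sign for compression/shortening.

A_1 = 1046 mm².
A_2 = 397.8 mm².
Equal strain + equilibrium ⇒ each member carries load in proportion to AE: A₁E₁ = 112000000 N, A₂E₂ = 48920000 N, ΣAE = 160900000 N.
σ₂ = P·E₂/ΣAE = -148000·123000/160900000 = -113.2 MPa.

-113 MPa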